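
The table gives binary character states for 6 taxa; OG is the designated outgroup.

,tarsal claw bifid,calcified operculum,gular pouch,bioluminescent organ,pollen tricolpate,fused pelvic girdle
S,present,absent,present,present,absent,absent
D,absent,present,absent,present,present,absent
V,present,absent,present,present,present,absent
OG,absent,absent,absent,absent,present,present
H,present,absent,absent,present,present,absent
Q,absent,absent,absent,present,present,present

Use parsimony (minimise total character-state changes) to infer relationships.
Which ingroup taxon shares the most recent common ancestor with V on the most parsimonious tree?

Character polarity is set by the outgroup: the derived state is whichever differs from the outgroup's state, so for pollen tricolpate, fused pelvic girdle the derived state is 'absent', and for the remaining characters it is 'present'.
Only H, S, and V show the derived state 'present' for tarsal claw bifid, supporting them as a clade.
calcified operculum (derived state 'present') is unique to D (autapomorphy; uninformative for grouping).
gular pouch (derived state 'present') is shared by S and V — a synapomorphy uniting that clade.
bioluminescent organ (derived state 'present') is shared by all ingroup taxa — unites the whole ingroup.
pollen tricolpate (derived state 'absent') is unique to S (autapomorphy; uninformative for grouping).
fused pelvic girdle: derived state 'absent' in D, H, S, and V only — synapomorphy for {D, H, S, V}.
Most parsimonious ingroup topology: ((((V,S),H),D),Q).
V and S form a cherry on this tree, so they are sister taxa.

S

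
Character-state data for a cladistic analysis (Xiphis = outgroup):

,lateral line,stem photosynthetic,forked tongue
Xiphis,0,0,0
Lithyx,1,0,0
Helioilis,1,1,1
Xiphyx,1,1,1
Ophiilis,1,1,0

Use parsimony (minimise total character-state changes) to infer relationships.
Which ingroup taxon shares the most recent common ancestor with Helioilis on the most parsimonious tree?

Xiphyx

The outgroup has state '0' for every character, so '1' is the derived state throughout.
All ingroup taxa share the derived state '1' for lateral line; it defines the ingroup but does not resolve relationships within it.
Only Helioilis, Ophiilis, and Xiphyx show the derived state '1' for stem photosynthetic, supporting them as a clade.
forked tongue (derived state '1') is shared by Helioilis and Xiphyx — a synapomorphy uniting that clade.
Most parsimonious ingroup topology: (Lithyx,((Helioilis,Xiphyx),Ophiilis)).
Helioilis and Xiphyx form a cherry on this tree, so they are sister taxa.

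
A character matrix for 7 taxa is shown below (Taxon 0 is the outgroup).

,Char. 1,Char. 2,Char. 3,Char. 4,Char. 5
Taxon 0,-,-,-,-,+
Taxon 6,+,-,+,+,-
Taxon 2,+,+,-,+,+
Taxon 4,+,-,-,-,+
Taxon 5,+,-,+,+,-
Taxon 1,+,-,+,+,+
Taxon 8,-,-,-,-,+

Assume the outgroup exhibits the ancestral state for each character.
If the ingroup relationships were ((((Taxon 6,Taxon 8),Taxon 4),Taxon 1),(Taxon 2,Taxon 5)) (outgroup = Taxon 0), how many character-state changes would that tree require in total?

Map each character onto ((((Taxon 6,Taxon 8),Taxon 4),Taxon 1),(Taxon 2,Taxon 5)) (rooted by Taxon 0) and count the minimum state changes it requires (Fitch parsimony):
Char. 1: 2; Char. 2: 1; Char. 3: 3; Char. 4: 3; Char. 5: 2.
Total tree length = 11.

11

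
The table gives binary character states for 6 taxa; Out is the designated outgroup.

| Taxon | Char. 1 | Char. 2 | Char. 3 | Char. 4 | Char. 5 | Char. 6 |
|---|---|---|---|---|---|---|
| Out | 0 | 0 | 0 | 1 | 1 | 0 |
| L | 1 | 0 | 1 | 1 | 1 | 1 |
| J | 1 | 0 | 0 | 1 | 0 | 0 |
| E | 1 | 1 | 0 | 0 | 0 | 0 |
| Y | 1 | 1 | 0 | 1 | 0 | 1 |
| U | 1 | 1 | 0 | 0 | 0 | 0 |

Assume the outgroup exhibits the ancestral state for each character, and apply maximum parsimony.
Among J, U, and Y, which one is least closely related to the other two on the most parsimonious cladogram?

J

Character polarity is set by the outgroup: the derived state is whichever differs from the outgroup's state, so for Char. 4, Char. 5 the derived state is '0', and for the remaining characters it is '1'.
All ingroup taxa share the derived state '1' for Char. 1; it defines the ingroup but does not resolve relationships within it.
Char. 2 (derived state '1') is shared by E, U, and Y — a synapomorphy uniting that clade.
Char. 3: derived state '1' in L only — an autapomorphy, so it tells us nothing about relationships among taxa.
Char. 4: derived state '0' in E and U only — synapomorphy for {E, U}.
Char. 5 (derived state '0') is shared by E, J, U, and Y — a synapomorphy uniting that clade.
Char. 6 (state '1') occurs in L and Y but conflicts with the nesting implied by the other characters — most parsimoniously interpreted as homoplasy.
Most parsimonious ingroup topology: (L,(J,((E,U),Y))).
Y and U share a more recent common ancestor with each other than either does with J, so J is the least closely related of the three.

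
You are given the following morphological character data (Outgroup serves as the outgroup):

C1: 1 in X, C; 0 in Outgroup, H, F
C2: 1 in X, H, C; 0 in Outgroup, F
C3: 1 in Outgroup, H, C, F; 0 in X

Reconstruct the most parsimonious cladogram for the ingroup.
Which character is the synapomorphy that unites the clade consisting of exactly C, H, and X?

C2

Character polarity is set by the outgroup: the derived state is whichever differs from the outgroup's state, so for C3 the derived state is '0', and for the remaining characters it is '1'.
C1: derived state '1' in C and X only — synapomorphy for {C, X}.
C2: derived state '1' in C, H, and X only — synapomorphy for {C, H, X}.
C3: derived state '0' in X only — an autapomorphy, so it tells us nothing about relationships among taxa.
Most parsimonious ingroup topology: (((X,C),H),F).
The clade {C, H, X} is supported by C2: its derived state '1' occurs in exactly those taxa and in no other taxon (including the outgroup).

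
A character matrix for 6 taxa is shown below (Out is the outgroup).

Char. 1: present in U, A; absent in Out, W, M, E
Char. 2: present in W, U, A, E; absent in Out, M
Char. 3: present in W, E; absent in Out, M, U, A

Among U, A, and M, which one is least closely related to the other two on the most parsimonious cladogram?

M

The outgroup has state 'absent' for every character, so 'present' is the derived state throughout.
Char. 1: derived state 'present' in A and U only — synapomorphy for {A, U}.
Char. 2 (derived state 'present') is shared by A, E, U, and W — a synapomorphy uniting that clade.
Char. 3: derived state 'present' in E and W only — synapomorphy for {E, W}.
Most parsimonious ingroup topology: (((W,E),(U,A)),M).
U and A share a more recent common ancestor with each other than either does with M, so M is the least closely related of the three.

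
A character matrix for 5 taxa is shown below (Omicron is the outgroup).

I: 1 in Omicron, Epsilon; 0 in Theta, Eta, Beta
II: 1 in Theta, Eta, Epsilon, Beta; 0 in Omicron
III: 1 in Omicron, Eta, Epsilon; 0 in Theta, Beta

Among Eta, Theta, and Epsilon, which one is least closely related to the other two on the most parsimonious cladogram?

Character polarity is set by the outgroup: the derived state is whichever differs from the outgroup's state, so for I, III the derived state is '0', and for the remaining characters it is '1'.
Only Beta, Eta, and Theta show the derived state '0' for I, supporting them as a clade.
All ingroup taxa share the derived state '1' for II; it defines the ingroup but does not resolve relationships within it.
Only Beta and Theta show the derived state '0' for III, supporting them as a clade.
Most parsimonious ingroup topology: (((Theta,Beta),Eta),Epsilon).
Theta and Eta share a more recent common ancestor with each other than either does with Epsilon, so Epsilon is the least closely related of the three.

Epsilon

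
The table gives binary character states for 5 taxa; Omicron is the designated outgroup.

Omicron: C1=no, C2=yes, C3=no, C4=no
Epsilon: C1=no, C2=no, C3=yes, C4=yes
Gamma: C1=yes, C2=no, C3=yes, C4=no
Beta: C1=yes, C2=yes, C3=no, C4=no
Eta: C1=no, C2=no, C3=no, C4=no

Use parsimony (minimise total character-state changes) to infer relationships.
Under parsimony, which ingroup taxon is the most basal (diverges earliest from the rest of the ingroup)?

Character polarity is set by the outgroup: the derived state is whichever differs from the outgroup's state, so for C2 the derived state is 'no', and for the remaining characters it is 'yes'.
C1 (state 'yes') occurs in Beta and Gamma but conflicts with the nesting implied by the other characters — most parsimoniously interpreted as homoplasy.
C2: derived state 'no' in Epsilon, Eta, and Gamma only — synapomorphy for {Epsilon, Eta, Gamma}.
C3: derived state 'yes' in Epsilon and Gamma only — synapomorphy for {Epsilon, Gamma}.
C4: derived state 'yes' in Epsilon only — an autapomorphy, so it tells us nothing about relationships among taxa.
Most parsimonious ingroup topology: (((Epsilon,Gamma),Eta),Beta).
Beta is sister to the clade containing all other ingroup taxa, so it is the earliest-diverging (most basal) ingroup lineage.

Beta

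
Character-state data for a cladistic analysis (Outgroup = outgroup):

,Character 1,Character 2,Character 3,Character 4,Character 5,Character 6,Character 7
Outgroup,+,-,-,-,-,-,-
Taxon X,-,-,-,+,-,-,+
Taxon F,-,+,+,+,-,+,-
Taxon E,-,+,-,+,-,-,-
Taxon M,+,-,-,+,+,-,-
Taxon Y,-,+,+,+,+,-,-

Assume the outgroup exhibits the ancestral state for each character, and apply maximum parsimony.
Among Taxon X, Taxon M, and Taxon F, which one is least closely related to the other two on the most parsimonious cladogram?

Taxon M

Character polarity is set by the outgroup: the derived state is whichever differs from the outgroup's state, so for Character 1 the derived state is '-', and for the remaining characters it is '+'.
Only Taxon E, Taxon F, Taxon X, and Taxon Y show the derived state '-' for Character 1, supporting them as a clade.
Character 2 (derived state '+') is shared by Taxon E, Taxon F, and Taxon Y — a synapomorphy uniting that clade.
Character 3 (derived state '+') is shared by Taxon F and Taxon Y — a synapomorphy uniting that clade.
All ingroup taxa share the derived state '+' for Character 4; it defines the ingroup but does not resolve relationships within it.
Character 5 groups Taxon M and Taxon Y, which is incompatible with the clades supported by the remaining characters; treating it as convergent (homoplasy) costs fewer steps than any alternative tree.
Character 6 (derived state '+') is unique to Taxon F (autapomorphy; uninformative for grouping).
Character 7 (derived state '+') is unique to Taxon X (autapomorphy; uninformative for grouping).
Most parsimonious ingroup topology: ((Taxon X,((Taxon F,Taxon Y),Taxon E)),Taxon M).
Taxon F and Taxon X share a more recent common ancestor with each other than either does with Taxon M, so Taxon M is the least closely related of the three.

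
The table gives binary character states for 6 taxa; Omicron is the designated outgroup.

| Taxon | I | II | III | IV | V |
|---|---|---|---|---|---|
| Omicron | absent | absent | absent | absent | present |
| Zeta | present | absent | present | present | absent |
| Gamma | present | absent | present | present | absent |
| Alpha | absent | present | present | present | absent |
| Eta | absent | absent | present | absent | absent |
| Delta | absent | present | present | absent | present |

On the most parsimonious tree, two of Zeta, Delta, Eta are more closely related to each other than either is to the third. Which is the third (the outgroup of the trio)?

Delta

Character polarity is set by the outgroup: the derived state is whichever differs from the outgroup's state, so for V the derived state is 'absent', and for the remaining characters it is 'present'.
I: derived state 'present' in Gamma and Zeta only — synapomorphy for {Gamma, Zeta}.
II groups Alpha and Delta, which is incompatible with the clades supported by the remaining characters; treating it as convergent (homoplasy) costs fewer steps than any alternative tree.
All ingroup taxa share the derived state 'present' for III; it defines the ingroup but does not resolve relationships within it.
IV: derived state 'present' in Alpha, Gamma, and Zeta only — synapomorphy for {Alpha, Gamma, Zeta}.
V (derived state 'absent') is shared by Alpha, Eta, Gamma, and Zeta — a synapomorphy uniting that clade.
Most parsimonious ingroup topology: ((((Zeta,Gamma),Alpha),Eta),Delta).
Zeta and Eta share a more recent common ancestor with each other than either does with Delta, so Delta is the least closely related of the three.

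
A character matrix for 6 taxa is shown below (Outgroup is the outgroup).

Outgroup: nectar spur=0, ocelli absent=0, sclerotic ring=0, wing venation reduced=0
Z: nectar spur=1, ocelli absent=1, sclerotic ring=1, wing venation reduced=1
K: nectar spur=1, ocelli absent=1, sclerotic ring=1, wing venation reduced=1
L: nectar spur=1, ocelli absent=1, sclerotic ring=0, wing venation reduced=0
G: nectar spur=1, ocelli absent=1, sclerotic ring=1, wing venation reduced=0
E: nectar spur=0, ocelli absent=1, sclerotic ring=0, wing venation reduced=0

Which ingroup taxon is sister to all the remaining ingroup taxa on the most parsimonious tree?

The outgroup has state '0' for every character, so '1' is the derived state throughout.
nectar spur: derived state '1' in G, K, L, and Z only — synapomorphy for {G, K, L, Z}.
ocelli absent (derived state '1') is shared by all ingroup taxa — unites the whole ingroup.
sclerotic ring: derived state '1' in G, K, and Z only — synapomorphy for {G, K, Z}.
Only K and Z show the derived state '1' for wing venation reduced, supporting them as a clade.
Most parsimonious ingroup topology: ((((Z,K),G),L),E).
E is sister to the clade containing all other ingroup taxa, so it is the earliest-diverging (most basal) ingroup lineage.

E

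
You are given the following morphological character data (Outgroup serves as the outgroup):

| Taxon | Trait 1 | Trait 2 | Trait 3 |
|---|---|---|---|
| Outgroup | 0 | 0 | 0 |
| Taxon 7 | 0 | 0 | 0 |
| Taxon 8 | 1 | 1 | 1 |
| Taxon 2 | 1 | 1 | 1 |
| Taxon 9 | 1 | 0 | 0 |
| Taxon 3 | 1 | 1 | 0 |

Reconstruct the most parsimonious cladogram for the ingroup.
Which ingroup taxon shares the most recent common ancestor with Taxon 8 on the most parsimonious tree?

The outgroup has state '0' for every character, so '1' is the derived state throughout.
Trait 1: derived state '1' in Taxon 2, Taxon 3, Taxon 8, and Taxon 9 only — synapomorphy for {Taxon 2, Taxon 3, Taxon 8, Taxon 9}.
Trait 2: derived state '1' in Taxon 2, Taxon 3, and Taxon 8 only — synapomorphy for {Taxon 2, Taxon 3, Taxon 8}.
Only Taxon 2 and Taxon 8 show the derived state '1' for Trait 3, supporting them as a clade.
Most parsimonious ingroup topology: (Taxon 7,(((Taxon 8,Taxon 2),Taxon 3),Taxon 9)).
Taxon 8 and Taxon 2 form a cherry on this tree, so they are sister taxa.

Taxon 2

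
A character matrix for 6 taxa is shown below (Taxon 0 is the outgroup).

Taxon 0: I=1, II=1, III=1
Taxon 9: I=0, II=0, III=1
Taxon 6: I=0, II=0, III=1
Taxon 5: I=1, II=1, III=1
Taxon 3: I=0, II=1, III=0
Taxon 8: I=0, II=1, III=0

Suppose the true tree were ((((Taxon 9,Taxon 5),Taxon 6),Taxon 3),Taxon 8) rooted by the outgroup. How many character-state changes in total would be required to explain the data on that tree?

Map each character onto ((((Taxon 9,Taxon 5),Taxon 6),Taxon 3),Taxon 8) (rooted by Taxon 0) and count the minimum state changes it requires (Fitch parsimony):
I: 2; II: 2; III: 2.
Total tree length = 6.

6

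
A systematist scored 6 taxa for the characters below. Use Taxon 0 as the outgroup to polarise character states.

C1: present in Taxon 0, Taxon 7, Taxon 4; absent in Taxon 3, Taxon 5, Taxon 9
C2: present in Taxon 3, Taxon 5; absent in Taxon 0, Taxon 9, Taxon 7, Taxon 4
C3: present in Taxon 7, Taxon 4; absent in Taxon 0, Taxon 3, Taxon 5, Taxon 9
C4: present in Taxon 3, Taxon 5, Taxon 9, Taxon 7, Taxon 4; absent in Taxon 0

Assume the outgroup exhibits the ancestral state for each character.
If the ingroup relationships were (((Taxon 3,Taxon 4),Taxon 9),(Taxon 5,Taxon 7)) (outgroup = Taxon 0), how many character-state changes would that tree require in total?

Map each character onto (((Taxon 3,Taxon 4),Taxon 9),(Taxon 5,Taxon 7)) (rooted by Taxon 0) and count the minimum state changes it requires (Fitch parsimony):
C1: 3; C2: 2; C3: 2; C4: 1.
Total tree length = 8.

8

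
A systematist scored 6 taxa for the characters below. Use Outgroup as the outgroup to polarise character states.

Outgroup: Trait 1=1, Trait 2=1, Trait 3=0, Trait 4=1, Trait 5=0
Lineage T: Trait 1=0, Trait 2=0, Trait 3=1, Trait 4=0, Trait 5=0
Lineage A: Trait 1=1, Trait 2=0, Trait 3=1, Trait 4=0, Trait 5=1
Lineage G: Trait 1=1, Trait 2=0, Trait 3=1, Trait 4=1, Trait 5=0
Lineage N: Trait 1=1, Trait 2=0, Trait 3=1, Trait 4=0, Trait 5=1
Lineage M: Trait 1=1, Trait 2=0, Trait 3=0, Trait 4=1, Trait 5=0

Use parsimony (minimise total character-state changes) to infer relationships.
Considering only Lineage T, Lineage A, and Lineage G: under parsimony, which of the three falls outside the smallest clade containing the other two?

Lineage G

Character polarity is set by the outgroup: the derived state is whichever differs from the outgroup's state, so for Trait 1, Trait 2, Trait 4 the derived state is '0', and for the remaining characters it is '1'.
Trait 1: derived state '0' in Lineage T only — an autapomorphy, so it tells us nothing about relationships among taxa.
All ingroup taxa share the derived state '0' for Trait 2; it defines the ingroup but does not resolve relationships within it.
Trait 3 (derived state '1') is shared by Lineage A, Lineage G, Lineage N, and Lineage T — a synapomorphy uniting that clade.
Trait 4: derived state '0' in Lineage A, Lineage N, and Lineage T only — synapomorphy for {Lineage A, Lineage N, Lineage T}.
Trait 5: derived state '1' in Lineage A and Lineage N only — synapomorphy for {Lineage A, Lineage N}.
Most parsimonious ingroup topology: (((Lineage T,(Lineage A,Lineage N)),Lineage G),Lineage M).
Lineage A and Lineage T share a more recent common ancestor with each other than either does with Lineage G, so Lineage G is the least closely related of the three.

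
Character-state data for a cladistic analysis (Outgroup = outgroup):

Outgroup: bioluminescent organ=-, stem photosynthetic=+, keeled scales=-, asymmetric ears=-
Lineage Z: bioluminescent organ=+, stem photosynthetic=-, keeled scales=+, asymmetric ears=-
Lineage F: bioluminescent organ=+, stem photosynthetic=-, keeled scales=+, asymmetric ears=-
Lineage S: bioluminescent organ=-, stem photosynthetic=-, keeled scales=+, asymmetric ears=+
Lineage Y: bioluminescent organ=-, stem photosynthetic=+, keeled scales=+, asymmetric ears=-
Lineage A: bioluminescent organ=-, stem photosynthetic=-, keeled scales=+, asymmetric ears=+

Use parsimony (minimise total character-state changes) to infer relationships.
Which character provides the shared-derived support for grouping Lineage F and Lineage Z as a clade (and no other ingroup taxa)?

Character polarity is set by the outgroup: the derived state is whichever differs from the outgroup's state, so for stem photosynthetic the derived state is '-', and for the remaining characters it is '+'.
bioluminescent organ (derived state '+') is shared by Lineage F and Lineage Z — a synapomorphy uniting that clade.
Only Lineage A, Lineage F, Lineage S, and Lineage Z show the derived state '-' for stem photosynthetic, supporting them as a clade.
keeled scales (derived state '+') is shared by all ingroup taxa — unites the whole ingroup.
asymmetric ears (derived state '+') is shared by Lineage A and Lineage S — a synapomorphy uniting that clade.
Most parsimonious ingroup topology: (((Lineage Z,Lineage F),(Lineage S,Lineage A)),Lineage Y).
The clade {Lineage F, Lineage Z} is supported by bioluminescent organ: its derived state '+' occurs in exactly those taxa and in no other taxon (including the outgroup).

bioluminescent organ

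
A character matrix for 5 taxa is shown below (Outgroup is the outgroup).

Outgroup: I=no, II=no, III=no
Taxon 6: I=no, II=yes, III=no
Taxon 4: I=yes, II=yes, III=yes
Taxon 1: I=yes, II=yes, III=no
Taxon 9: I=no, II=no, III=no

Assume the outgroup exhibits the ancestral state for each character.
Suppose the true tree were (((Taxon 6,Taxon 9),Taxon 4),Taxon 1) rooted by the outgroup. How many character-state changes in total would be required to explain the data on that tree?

Map each character onto (((Taxon 6,Taxon 9),Taxon 4),Taxon 1) (rooted by Outgroup) and count the minimum state changes it requires (Fitch parsimony):
I: 2; II: 2; III: 1.
Total tree length = 5.

5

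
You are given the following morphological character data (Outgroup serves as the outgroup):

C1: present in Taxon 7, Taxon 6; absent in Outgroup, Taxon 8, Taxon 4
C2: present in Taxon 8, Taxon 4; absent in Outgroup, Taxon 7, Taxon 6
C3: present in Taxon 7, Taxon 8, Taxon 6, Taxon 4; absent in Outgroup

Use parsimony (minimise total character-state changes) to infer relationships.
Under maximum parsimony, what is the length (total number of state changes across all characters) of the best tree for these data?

3

The outgroup has state 'absent' for every character, so 'present' is the derived state throughout.
Only Taxon 6 and Taxon 7 show the derived state 'present' for C1, supporting them as a clade.
C2: derived state 'present' in Taxon 4 and Taxon 8 only — synapomorphy for {Taxon 4, Taxon 8}.
All ingroup taxa share the derived state 'present' for C3; it defines the ingroup but does not resolve relationships within it.
Most parsimonious ingroup topology: ((Taxon 7,Taxon 6),(Taxon 8,Taxon 4)).
Changes per character on this tree: C1: 1; C2: 1; C3: 1.
Total = 3.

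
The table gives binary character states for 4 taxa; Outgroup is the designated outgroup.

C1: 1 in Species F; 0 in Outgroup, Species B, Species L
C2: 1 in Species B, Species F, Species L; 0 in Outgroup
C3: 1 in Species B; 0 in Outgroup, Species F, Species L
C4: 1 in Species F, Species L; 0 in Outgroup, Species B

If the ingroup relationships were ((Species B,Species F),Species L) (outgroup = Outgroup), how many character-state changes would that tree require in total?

5

Map each character onto ((Species B,Species F),Species L) (rooted by Outgroup) and count the minimum state changes it requires (Fitch parsimony):
C1: 1; C2: 1; C3: 1; C4: 2.
Total tree length = 5.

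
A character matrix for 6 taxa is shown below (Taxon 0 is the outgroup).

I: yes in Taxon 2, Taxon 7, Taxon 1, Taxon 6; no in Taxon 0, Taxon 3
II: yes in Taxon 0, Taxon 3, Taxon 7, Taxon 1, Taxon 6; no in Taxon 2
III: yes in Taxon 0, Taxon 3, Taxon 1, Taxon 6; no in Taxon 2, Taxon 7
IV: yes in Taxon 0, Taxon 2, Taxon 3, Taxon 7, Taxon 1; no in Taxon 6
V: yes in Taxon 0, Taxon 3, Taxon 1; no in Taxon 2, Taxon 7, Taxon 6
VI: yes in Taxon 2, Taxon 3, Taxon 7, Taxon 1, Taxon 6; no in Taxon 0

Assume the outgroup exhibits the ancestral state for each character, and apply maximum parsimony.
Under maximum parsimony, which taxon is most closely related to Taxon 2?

Taxon 7

Character polarity is set by the outgroup: the derived state is whichever differs from the outgroup's state, so for II, III, IV, V the derived state is 'no', and for the remaining characters it is 'yes'.
Only Taxon 1, Taxon 2, Taxon 6, and Taxon 7 show the derived state 'yes' for I, supporting them as a clade.
II (derived state 'no') is unique to Taxon 2 (autapomorphy; uninformative for grouping).
III (derived state 'no') is shared by Taxon 2 and Taxon 7 — a synapomorphy uniting that clade.
IV (derived state 'no') is unique to Taxon 6 (autapomorphy; uninformative for grouping).
V (derived state 'no') is shared by Taxon 2, Taxon 6, and Taxon 7 — a synapomorphy uniting that clade.
VI (derived state 'yes') is shared by all ingroup taxa — unites the whole ingroup.
Most parsimonious ingroup topology: ((((Taxon 2,Taxon 7),Taxon 6),Taxon 1),Taxon 3).
Taxon 2 and Taxon 7 form a cherry on this tree, so they are sister taxa.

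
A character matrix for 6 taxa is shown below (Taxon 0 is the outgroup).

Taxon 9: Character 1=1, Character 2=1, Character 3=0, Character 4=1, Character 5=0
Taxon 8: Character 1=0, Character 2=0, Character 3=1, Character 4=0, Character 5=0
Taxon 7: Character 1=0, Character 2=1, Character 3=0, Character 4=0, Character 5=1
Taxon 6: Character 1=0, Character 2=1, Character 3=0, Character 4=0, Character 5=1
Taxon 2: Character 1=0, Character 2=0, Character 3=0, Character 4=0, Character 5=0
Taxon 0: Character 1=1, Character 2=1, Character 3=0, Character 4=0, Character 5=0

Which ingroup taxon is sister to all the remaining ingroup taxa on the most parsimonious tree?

Character polarity is set by the outgroup: the derived state is whichever differs from the outgroup's state, so for Character 1, Character 2 the derived state is '0', and for the remaining characters it is '1'.
Character 1: derived state '0' in Taxon 2, Taxon 6, Taxon 7, and Taxon 8 only — synapomorphy for {Taxon 2, Taxon 6, Taxon 7, Taxon 8}.
Character 2 (derived state '0') is shared by Taxon 2 and Taxon 8 — a synapomorphy uniting that clade.
Character 3 (derived state '1') is unique to Taxon 8 (autapomorphy; uninformative for grouping).
Character 4: derived state '1' in Taxon 9 only — an autapomorphy, so it tells us nothing about relationships among taxa.
Only Taxon 6 and Taxon 7 show the derived state '1' for Character 5, supporting them as a clade.
Most parsimonious ingroup topology: (((Taxon 8,Taxon 2),(Taxon 7,Taxon 6)),Taxon 9).
Taxon 9 is sister to the clade containing all other ingroup taxa, so it is the earliest-diverging (most basal) ingroup lineage.

Taxon 9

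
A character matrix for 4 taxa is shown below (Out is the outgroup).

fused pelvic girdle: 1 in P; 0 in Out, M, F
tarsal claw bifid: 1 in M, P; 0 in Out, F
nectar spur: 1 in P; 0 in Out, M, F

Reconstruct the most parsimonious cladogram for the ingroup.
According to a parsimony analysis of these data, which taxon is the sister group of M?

P

The outgroup has state '0' for every character, so '1' is the derived state throughout.
fused pelvic girdle: derived state '1' in P only — an autapomorphy, so it tells us nothing about relationships among taxa.
tarsal claw bifid (derived state '1') is shared by M and P — a synapomorphy uniting that clade.
nectar spur: derived state '1' in P only — an autapomorphy, so it tells us nothing about relationships among taxa.
Most parsimonious ingroup topology: ((M,P),F).
M and P form a cherry on this tree, so they are sister taxa.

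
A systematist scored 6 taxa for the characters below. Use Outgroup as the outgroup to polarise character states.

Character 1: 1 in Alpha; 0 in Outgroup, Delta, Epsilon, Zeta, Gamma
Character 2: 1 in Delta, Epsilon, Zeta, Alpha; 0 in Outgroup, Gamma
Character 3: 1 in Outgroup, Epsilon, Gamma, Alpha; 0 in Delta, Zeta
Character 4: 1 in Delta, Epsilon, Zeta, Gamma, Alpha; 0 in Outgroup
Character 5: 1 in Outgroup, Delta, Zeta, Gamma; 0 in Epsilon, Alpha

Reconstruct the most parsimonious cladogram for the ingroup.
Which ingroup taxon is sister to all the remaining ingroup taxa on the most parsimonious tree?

Character polarity is set by the outgroup: the derived state is whichever differs from the outgroup's state, so for Character 3, Character 5 the derived state is '0', and for the remaining characters it is '1'.
Character 1: derived state '1' in Alpha only — an autapomorphy, so it tells us nothing about relationships among taxa.
Character 2 (derived state '1') is shared by Alpha, Delta, Epsilon, and Zeta — a synapomorphy uniting that clade.
Character 3 (derived state '0') is shared by Delta and Zeta — a synapomorphy uniting that clade.
All ingroup taxa share the derived state '1' for Character 4; it defines the ingroup but does not resolve relationships within it.
Only Alpha and Epsilon show the derived state '0' for Character 5, supporting them as a clade.
Most parsimonious ingroup topology: (((Delta,Zeta),(Epsilon,Alpha)),Gamma).
Gamma is sister to the clade containing all other ingroup taxa, so it is the earliest-diverging (most basal) ingroup lineage.

Gamma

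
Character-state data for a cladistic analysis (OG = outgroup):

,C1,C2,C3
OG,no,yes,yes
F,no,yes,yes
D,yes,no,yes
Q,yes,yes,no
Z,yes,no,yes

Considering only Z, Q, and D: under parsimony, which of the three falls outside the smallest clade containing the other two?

Character polarity is set by the outgroup: the derived state is whichever differs from the outgroup's state, so for C2, C3 the derived state is 'no', and for the remaining characters it is 'yes'.
C1 (derived state 'yes') is shared by D, Q, and Z — a synapomorphy uniting that clade.
C2: derived state 'no' in D and Z only — synapomorphy for {D, Z}.
C3 (derived state 'no') is unique to Q (autapomorphy; uninformative for grouping).
Most parsimonious ingroup topology: (F,((D,Z),Q)).
Z and D share a more recent common ancestor with each other than either does with Q, so Q is the least closely related of the three.

Q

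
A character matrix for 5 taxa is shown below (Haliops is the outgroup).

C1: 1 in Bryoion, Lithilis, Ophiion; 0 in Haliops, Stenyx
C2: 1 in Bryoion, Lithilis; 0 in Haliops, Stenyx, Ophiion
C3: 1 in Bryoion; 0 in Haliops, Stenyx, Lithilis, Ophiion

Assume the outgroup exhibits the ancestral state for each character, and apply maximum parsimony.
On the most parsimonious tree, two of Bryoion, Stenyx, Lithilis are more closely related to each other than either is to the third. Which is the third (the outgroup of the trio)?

Stenyx

The outgroup has state '0' for every character, so '1' is the derived state throughout.
Only Bryoion, Lithilis, and Ophiion show the derived state '1' for C1, supporting them as a clade.
Only Bryoion and Lithilis show the derived state '1' for C2, supporting them as a clade.
C3: derived state '1' in Bryoion only — an autapomorphy, so it tells us nothing about relationships among taxa.
Most parsimonious ingroup topology: (Stenyx,((Lithilis,Bryoion),Ophiion)).
Lithilis and Bryoion share a more recent common ancestor with each other than either does with Stenyx, so Stenyx is the least closely related of the three.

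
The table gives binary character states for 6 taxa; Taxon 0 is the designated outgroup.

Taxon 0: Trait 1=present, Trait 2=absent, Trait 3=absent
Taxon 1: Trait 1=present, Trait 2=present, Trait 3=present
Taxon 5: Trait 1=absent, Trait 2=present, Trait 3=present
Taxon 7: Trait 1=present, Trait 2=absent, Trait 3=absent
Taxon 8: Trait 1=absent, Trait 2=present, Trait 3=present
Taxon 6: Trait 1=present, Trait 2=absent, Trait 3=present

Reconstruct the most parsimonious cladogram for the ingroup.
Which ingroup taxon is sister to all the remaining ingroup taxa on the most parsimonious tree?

Taxon 7

Character polarity is set by the outgroup: the derived state is whichever differs from the outgroup's state, so for Trait 1 the derived state is 'absent', and for the remaining characters it is 'present'.
Trait 1 (derived state 'absent') is shared by Taxon 5 and Taxon 8 — a synapomorphy uniting that clade.
Trait 2: derived state 'present' in Taxon 1, Taxon 5, and Taxon 8 only — synapomorphy for {Taxon 1, Taxon 5, Taxon 8}.
Trait 3: derived state 'present' in Taxon 1, Taxon 5, Taxon 6, and Taxon 8 only — synapomorphy for {Taxon 1, Taxon 5, Taxon 6, Taxon 8}.
Most parsimonious ingroup topology: (((Taxon 1,(Taxon 5,Taxon 8)),Taxon 6),Taxon 7).
Taxon 7 is sister to the clade containing all other ingroup taxa, so it is the earliest-diverging (most basal) ingroup lineage.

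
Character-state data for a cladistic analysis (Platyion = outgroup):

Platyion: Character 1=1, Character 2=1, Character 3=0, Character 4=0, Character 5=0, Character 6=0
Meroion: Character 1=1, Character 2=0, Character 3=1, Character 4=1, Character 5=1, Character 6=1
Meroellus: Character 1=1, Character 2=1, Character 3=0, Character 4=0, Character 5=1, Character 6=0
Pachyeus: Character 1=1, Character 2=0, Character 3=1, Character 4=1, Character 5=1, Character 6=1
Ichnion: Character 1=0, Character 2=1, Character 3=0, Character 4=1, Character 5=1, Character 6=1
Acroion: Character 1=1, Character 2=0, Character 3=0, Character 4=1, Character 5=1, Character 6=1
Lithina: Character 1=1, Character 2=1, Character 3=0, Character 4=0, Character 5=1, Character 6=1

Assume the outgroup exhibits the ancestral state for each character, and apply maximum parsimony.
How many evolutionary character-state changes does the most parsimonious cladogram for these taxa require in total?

Character polarity is set by the outgroup: the derived state is whichever differs from the outgroup's state, so for Character 1, Character 2 the derived state is '0', and for the remaining characters it is '1'.
Character 1 (derived state '0') is unique to Ichnion (autapomorphy; uninformative for grouping).
Character 2 (derived state '0') is shared by Acroion, Meroion, and Pachyeus — a synapomorphy uniting that clade.
Only Meroion and Pachyeus show the derived state '1' for Character 3, supporting them as a clade.
Character 4: derived state '1' in Acroion, Ichnion, Meroion, and Pachyeus only — synapomorphy for {Acroion, Ichnion, Meroion, Pachyeus}.
Character 5 (derived state '1') is shared by all ingroup taxa — unites the whole ingroup.
Character 6: derived state '1' in Acroion, Ichnion, Lithina, Meroion, and Pachyeus only — synapomorphy for {Acroion, Ichnion, Lithina, Meroion, Pachyeus}.
Most parsimonious ingroup topology: (((((Meroion,Pachyeus),Acroion),Ichnion),Lithina),Meroellus).
Changes per character on this tree: Character 1: 1; Character 2: 1; Character 3: 1; Character 4: 1; Character 5: 1; Character 6: 1.
Total = 6.

6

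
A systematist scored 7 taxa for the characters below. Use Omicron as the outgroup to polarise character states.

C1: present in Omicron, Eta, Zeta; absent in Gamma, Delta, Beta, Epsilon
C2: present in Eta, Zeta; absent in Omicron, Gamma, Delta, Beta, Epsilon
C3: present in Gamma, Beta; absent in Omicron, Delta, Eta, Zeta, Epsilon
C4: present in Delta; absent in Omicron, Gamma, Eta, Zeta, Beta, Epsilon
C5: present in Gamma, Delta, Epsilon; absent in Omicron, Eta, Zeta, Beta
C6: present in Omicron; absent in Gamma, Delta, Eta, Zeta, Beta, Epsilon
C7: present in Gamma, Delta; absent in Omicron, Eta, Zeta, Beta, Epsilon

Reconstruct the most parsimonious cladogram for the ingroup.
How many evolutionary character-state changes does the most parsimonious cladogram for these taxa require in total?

8

Character polarity is set by the outgroup: the derived state is whichever differs from the outgroup's state, so for C1, C6 the derived state is 'absent', and for the remaining characters it is 'present'.
Only Beta, Delta, Epsilon, and Gamma show the derived state 'absent' for C1, supporting them as a clade.
C2: derived state 'present' in Eta and Zeta only — synapomorphy for {Eta, Zeta}.
C3 groups Beta and Gamma, which is incompatible with the clades supported by the remaining characters; treating it as convergent (homoplasy) costs fewer steps than any alternative tree.
C4 (derived state 'present') is unique to Delta (autapomorphy; uninformative for grouping).
C5 (derived state 'present') is shared by Delta, Epsilon, and Gamma — a synapomorphy uniting that clade.
C6 (derived state 'absent') is shared by all ingroup taxa — unites the whole ingroup.
C7 (derived state 'present') is shared by Delta and Gamma — a synapomorphy uniting that clade.
Most parsimonious ingroup topology: ((((Gamma,Delta),Epsilon),Beta),(Eta,Zeta)).
Changes per character on this tree: C1: 1; C2: 1; C3: 2; C4: 1; C5: 1; C6: 1; C7: 1.
Total = 8.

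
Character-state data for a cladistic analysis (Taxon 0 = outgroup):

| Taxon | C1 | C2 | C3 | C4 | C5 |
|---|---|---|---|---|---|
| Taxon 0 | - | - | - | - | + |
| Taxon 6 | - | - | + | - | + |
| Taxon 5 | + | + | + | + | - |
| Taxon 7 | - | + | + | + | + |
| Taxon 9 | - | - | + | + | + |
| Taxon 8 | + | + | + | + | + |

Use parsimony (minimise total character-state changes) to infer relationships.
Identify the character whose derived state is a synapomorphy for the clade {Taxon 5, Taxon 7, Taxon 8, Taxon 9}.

C4

Character polarity is set by the outgroup: the derived state is whichever differs from the outgroup's state, so for C5 the derived state is '-', and for the remaining characters it is '+'.
C1 (derived state '+') is shared by Taxon 5 and Taxon 8 — a synapomorphy uniting that clade.
C2: derived state '+' in Taxon 5, Taxon 7, and Taxon 8 only — synapomorphy for {Taxon 5, Taxon 7, Taxon 8}.
C3 (derived state '+') is shared by all ingroup taxa — unites the whole ingroup.
C4: derived state '+' in Taxon 5, Taxon 7, Taxon 8, and Taxon 9 only — synapomorphy for {Taxon 5, Taxon 7, Taxon 8, Taxon 9}.
C5: derived state '-' in Taxon 5 only — an autapomorphy, so it tells us nothing about relationships among taxa.
Most parsimonious ingroup topology: (Taxon 6,(((Taxon 5,Taxon 8),Taxon 7),Taxon 9)).
The clade {Taxon 5, Taxon 7, Taxon 8, Taxon 9} is supported by C4: its derived state '+' occurs in exactly those taxa and in no other taxon (including the outgroup).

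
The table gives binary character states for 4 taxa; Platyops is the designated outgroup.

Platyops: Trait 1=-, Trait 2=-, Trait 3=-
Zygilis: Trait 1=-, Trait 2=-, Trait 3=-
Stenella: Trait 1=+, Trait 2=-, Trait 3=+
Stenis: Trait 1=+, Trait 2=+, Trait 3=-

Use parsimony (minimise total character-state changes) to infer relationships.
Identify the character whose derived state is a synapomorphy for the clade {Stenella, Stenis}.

The outgroup has state '-' for every character, so '+' is the derived state throughout.
Trait 1 (derived state '+') is shared by Stenella and Stenis — a synapomorphy uniting that clade.
Trait 2: derived state '+' in Stenis only — an autapomorphy, so it tells us nothing about relationships among taxa.
Trait 3 (derived state '+') is unique to Stenella (autapomorphy; uninformative for grouping).
Most parsimonious ingroup topology: (Zygilis,(Stenella,Stenis)).
The clade {Stenella, Stenis} is supported by Trait 1: its derived state '+' occurs in exactly those taxa and in no other taxon (including the outgroup).

Trait 1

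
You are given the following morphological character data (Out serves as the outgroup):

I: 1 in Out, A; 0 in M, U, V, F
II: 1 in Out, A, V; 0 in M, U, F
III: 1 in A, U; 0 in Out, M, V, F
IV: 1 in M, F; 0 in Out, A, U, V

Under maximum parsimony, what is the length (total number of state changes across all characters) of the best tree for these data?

Character polarity is set by the outgroup: the derived state is whichever differs from the outgroup's state, so for I, II the derived state is '0', and for the remaining characters it is '1'.
I: derived state '0' in F, M, U, and V only — synapomorphy for {F, M, U, V}.
II: derived state '0' in F, M, and U only — synapomorphy for {F, M, U}.
III (state '1') occurs in A and U but conflicts with the nesting implied by the other characters — most parsimoniously interpreted as homoplasy.
IV: derived state '1' in F and M only — synapomorphy for {F, M}.
Most parsimonious ingroup topology: (A,(((M,F),U),V)).
Changes per character on this tree: I: 1; II: 1; III: 2; IV: 1.
Total = 5.

5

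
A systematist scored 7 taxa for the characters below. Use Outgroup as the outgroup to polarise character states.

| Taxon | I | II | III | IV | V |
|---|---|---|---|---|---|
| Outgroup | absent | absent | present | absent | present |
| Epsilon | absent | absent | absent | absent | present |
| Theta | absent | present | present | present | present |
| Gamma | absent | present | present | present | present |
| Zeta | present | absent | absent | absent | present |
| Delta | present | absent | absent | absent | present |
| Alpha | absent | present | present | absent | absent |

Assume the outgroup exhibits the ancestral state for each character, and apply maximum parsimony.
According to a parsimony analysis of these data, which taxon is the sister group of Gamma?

Character polarity is set by the outgroup: the derived state is whichever differs from the outgroup's state, so for III, V the derived state is 'absent', and for the remaining characters it is 'present'.
I (derived state 'present') is shared by Delta and Zeta — a synapomorphy uniting that clade.
II: derived state 'present' in Alpha, Gamma, and Theta only — synapomorphy for {Alpha, Gamma, Theta}.
III (derived state 'absent') is shared by Delta, Epsilon, and Zeta — a synapomorphy uniting that clade.
IV: derived state 'present' in Gamma and Theta only — synapomorphy for {Gamma, Theta}.
V: derived state 'absent' in Alpha only — an autapomorphy, so it tells us nothing about relationships among taxa.
Most parsimonious ingroup topology: ((Epsilon,(Zeta,Delta)),((Theta,Gamma),Alpha)).
Gamma and Theta form a cherry on this tree, so they are sister taxa.

Theta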